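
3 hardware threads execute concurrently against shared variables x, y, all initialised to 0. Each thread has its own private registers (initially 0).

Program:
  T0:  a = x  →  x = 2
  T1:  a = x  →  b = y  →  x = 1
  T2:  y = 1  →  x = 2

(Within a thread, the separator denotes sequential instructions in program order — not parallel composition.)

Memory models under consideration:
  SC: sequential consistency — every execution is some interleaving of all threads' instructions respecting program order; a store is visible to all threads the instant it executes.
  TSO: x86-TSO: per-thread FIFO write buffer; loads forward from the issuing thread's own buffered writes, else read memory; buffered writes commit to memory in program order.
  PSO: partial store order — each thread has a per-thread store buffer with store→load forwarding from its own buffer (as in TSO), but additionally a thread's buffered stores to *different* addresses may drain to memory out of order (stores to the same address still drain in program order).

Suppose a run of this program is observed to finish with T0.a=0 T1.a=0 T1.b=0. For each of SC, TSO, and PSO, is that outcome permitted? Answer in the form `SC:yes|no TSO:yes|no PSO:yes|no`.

SC:yes TSO:yes PSO:yes

outcome vector order: (T0.a,T1.a,T1.b)
under SC → <0 0 0>, <0 0 1>, <0 2 0>, <0 2 1>, <1 0 0>, <1 0 1>, <1 2 1>, <2 0 0>, <2 0 1>, <2 2 1>
under TSO → <0 0 0>, <0 0 1>, <0 2 0>, <0 2 1>, <1 0 0>, <1 0 1>, <1 2 1>, <2 0 0>, <2 0 1>, <2 2 1>
under PSO → <0 0 0>, <0 0 1>, <0 2 0>, <0 2 1>, <1 0 0>, <1 0 1>, <1 2 0>, <1 2 1>, <2 0 0>, <2 0 1>, <2 2 0>, <2 2 1>
target <0 0 0> ∈ {SC,TSO,PSO}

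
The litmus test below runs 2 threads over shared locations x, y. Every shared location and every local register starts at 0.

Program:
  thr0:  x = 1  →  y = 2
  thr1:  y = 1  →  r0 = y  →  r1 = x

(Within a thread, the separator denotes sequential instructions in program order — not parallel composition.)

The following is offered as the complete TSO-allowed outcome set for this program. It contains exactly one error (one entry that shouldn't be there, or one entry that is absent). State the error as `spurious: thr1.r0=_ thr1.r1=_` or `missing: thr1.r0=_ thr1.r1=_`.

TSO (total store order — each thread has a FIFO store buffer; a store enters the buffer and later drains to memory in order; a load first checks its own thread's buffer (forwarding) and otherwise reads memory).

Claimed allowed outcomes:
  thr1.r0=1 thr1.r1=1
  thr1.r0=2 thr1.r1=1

missing: thr1.r0=1 thr1.r1=0

outcome vector order: (thr1.r0,thr1.r1)
TSO (3): (1,0), (1,1), (2,1)
TSO∖claimed = {(1,0)}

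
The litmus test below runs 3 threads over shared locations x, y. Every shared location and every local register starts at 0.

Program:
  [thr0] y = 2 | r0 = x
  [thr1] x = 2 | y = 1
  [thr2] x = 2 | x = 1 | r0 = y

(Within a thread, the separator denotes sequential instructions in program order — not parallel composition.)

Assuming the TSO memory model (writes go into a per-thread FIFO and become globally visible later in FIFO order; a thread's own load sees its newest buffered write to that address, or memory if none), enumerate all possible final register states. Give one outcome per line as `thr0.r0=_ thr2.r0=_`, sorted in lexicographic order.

outcome vector order: (thr0.r0,thr2.r0)
|TSO outcomes| = 9

thr0.r0=0 thr2.r0=0
thr0.r0=0 thr2.r0=1
thr0.r0=0 thr2.r0=2
thr0.r0=1 thr2.r0=0
thr0.r0=1 thr2.r0=1
thr0.r0=1 thr2.r0=2
thr0.r0=2 thr2.r0=0
thr0.r0=2 thr2.r0=1
thr0.r0=2 thr2.r0=2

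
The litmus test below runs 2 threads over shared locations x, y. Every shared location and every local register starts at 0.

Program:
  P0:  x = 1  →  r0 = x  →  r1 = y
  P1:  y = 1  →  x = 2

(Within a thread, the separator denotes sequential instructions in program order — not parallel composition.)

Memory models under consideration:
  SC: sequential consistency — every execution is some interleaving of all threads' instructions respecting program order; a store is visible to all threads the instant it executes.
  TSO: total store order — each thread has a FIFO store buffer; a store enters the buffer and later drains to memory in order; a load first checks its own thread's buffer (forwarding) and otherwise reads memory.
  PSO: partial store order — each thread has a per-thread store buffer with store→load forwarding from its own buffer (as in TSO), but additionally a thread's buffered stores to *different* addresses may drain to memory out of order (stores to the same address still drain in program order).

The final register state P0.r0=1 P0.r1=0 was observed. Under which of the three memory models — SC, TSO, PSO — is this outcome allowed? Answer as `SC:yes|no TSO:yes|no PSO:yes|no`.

SC:yes TSO:yes PSO:yes

outcome vector order: (P0.r0,P0.r1)
[SC] allowed = {<1 0> <1 1> <2 1>}
[TSO] allowed = {<1 0> <1 1> <2 1>}
[PSO] allowed = {<1 0> <1 1> <2 0> <2 1>}
target <1 0> ∈ {SC,TSO,PSO}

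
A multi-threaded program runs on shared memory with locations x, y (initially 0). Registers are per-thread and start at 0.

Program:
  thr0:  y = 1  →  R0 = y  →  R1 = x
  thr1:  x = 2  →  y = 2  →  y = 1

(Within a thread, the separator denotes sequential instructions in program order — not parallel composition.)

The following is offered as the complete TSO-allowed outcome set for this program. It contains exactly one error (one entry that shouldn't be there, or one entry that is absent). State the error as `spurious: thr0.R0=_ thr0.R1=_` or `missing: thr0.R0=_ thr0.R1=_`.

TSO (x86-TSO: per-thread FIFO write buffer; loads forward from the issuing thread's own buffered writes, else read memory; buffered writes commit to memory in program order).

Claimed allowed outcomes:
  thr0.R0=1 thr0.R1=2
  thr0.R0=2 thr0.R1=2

missing: thr0.R0=1 thr0.R1=0

outcome vector order: (thr0.R0,thr0.R1)
under TSO → 1/0 1/2 2/2
TSO∖claimed = {1/0}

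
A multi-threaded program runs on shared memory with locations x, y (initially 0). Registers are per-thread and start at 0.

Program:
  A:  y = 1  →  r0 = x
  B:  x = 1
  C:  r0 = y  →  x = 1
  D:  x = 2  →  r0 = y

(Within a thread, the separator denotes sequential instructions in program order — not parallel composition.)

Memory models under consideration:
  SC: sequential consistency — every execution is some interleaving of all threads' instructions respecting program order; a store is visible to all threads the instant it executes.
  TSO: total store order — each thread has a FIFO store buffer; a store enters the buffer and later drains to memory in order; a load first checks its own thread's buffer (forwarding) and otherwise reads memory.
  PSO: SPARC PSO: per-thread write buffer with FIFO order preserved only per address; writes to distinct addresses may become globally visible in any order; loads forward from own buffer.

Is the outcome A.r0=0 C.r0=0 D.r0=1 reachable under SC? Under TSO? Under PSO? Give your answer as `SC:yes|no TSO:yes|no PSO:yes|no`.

SC:yes TSO:yes PSO:yes

outcome vector order: (A.r0,C.r0,D.r0)
SC: 10 outcomes — {(0,0,1) (0,1,1) (1,0,0) (1,0,1) (1,1,0) (1,1,1) (2,0,0) (2,0,1) (2,1,0) (2,1,1)}
TSO: 12 outcomes — {(0,0,0) (0,0,1) (0,1,0) (0,1,1) (1,0,0) (1,0,1) (1,1,0) (1,1,1) (2,0,0) (2,0,1) (2,1,0) (2,1,1)}
PSO: 12 outcomes — {(0,0,0) (0,0,1) (0,1,0) (0,1,1) (1,0,0) (1,0,1) (1,1,0) (1,1,1) (2,0,0) (2,0,1) (2,1,0) (2,1,1)}
target (0,0,1) ∈ {SC,TSO,PSO}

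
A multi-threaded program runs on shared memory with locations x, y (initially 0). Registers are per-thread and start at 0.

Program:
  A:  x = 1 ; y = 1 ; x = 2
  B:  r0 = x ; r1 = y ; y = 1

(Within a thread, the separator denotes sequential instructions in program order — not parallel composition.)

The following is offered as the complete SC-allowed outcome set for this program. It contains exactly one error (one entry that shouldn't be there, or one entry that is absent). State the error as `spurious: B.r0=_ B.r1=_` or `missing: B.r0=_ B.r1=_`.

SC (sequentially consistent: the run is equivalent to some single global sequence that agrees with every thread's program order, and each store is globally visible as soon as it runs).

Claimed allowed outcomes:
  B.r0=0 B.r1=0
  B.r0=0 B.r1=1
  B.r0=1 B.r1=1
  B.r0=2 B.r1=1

outcome vector order: (B.r0,B.r1)
SC (5): <0 0> <0 1> <1 0> <1 1> <2 1>
SC∖claimed = {<1 0>}

missing: B.r0=1 B.r1=0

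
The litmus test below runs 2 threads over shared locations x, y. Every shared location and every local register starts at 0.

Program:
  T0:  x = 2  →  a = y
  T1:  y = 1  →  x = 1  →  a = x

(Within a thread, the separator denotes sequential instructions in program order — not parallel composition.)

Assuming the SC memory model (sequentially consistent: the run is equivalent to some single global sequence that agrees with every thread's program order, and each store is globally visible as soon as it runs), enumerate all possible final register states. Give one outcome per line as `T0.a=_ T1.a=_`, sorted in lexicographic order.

T0.a=0 T1.a=1
T0.a=1 T1.a=1
T0.a=1 T1.a=2

outcome vector order: (T0.a,T1.a)
|SC outcomes| = 3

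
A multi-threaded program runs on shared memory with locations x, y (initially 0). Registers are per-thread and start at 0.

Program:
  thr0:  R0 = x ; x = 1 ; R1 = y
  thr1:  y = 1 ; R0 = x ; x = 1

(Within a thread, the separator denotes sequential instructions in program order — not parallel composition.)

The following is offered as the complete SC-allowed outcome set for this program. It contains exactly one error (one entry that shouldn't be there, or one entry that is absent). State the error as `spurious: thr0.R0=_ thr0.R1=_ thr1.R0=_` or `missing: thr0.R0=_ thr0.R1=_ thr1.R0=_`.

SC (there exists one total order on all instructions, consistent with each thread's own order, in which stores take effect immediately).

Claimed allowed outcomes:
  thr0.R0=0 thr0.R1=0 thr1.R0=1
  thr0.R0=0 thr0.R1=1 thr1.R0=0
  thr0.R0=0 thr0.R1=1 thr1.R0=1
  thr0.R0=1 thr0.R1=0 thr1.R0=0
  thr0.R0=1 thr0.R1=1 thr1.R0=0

spurious: thr0.R0=1 thr0.R1=0 thr1.R0=0

outcome vector order: (thr0.R0,thr0.R1,thr1.R0)
under SC → (0,0,1) (0,1,0) (0,1,1) (1,1,0)
claimed∖SC = {(1,0,0)}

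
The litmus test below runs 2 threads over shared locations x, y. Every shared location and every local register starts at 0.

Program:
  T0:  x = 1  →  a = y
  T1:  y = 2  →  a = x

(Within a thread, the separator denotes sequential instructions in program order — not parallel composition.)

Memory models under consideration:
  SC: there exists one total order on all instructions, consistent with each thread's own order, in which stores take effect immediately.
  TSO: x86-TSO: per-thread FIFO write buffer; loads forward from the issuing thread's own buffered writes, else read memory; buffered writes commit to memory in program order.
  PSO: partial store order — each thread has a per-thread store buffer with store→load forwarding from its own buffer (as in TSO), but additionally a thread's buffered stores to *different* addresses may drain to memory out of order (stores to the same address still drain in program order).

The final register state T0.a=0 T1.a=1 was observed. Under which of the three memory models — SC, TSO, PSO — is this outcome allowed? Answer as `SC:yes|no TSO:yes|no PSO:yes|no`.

outcome vector order: (T0.a,T1.a)
SC: 3 outcomes — {(0,1) (2,0) (2,1)}
TSO: 4 outcomes — {(0,0) (0,1) (2,0) (2,1)}
PSO: 4 outcomes — {(0,0) (0,1) (2,0) (2,1)}
target (0,1) ∈ {SC,TSO,PSO}

SC:yes TSO:yes PSO:yes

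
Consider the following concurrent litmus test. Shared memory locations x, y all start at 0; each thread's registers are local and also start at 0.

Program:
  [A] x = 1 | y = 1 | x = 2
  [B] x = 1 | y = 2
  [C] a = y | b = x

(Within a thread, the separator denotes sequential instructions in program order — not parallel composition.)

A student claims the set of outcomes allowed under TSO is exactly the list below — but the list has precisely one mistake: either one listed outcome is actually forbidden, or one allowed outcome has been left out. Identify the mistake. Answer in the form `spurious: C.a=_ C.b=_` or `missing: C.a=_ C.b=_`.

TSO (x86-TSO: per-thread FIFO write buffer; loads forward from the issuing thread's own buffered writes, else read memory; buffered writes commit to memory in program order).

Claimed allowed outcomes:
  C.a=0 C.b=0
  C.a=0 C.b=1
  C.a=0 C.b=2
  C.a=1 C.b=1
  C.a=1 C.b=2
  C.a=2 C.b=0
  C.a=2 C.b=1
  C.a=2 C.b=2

outcome vector order: (C.a,C.b)
under TSO → 0/0; 0/1; 0/2; 1/1; 1/2; 2/1; 2/2
claimed∖TSO = {2/0}

spurious: C.a=2 C.b=0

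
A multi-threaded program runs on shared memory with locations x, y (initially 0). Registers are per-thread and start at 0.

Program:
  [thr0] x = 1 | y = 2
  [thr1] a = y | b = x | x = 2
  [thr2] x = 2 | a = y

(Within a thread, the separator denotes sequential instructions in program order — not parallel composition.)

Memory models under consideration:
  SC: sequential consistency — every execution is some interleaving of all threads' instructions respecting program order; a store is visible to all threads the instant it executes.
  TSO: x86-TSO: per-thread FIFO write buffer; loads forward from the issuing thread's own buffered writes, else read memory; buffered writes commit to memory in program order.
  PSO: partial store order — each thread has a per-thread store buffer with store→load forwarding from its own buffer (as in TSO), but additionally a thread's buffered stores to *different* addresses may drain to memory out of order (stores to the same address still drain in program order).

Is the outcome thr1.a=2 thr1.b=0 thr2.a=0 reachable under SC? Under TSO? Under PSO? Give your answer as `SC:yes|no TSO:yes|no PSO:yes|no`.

outcome vector order: (thr1.a,thr1.b,thr2.a)
SC (10): 0/0/0 0/0/2 0/1/0 0/1/2 0/2/0 0/2/2 2/1/0 2/1/2 2/2/0 2/2/2
TSO (10): 0/0/0 0/0/2 0/1/0 0/1/2 0/2/0 0/2/2 2/1/0 2/1/2 2/2/0 2/2/2
PSO (12): 0/0/0 0/0/2 0/1/0 0/1/2 0/2/0 0/2/2 2/0/0 2/0/2 2/1/0 2/1/2 2/2/0 2/2/2
target 2/0/0 ∈ {PSO}

SC:no TSO:no PSO:yes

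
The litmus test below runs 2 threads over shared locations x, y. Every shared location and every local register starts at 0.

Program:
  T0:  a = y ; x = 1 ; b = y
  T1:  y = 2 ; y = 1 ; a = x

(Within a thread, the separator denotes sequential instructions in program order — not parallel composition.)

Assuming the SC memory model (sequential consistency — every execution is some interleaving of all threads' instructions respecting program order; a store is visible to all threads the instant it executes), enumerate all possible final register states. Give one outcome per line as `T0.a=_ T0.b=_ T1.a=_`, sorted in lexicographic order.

T0.a=0 T0.b=0 T1.a=1
T0.a=0 T0.b=1 T1.a=0
T0.a=0 T0.b=1 T1.a=1
T0.a=0 T0.b=2 T1.a=1
T0.a=1 T0.b=1 T1.a=0
T0.a=1 T0.b=1 T1.a=1
T0.a=2 T0.b=1 T1.a=0
T0.a=2 T0.b=1 T1.a=1
T0.a=2 T0.b=2 T1.a=1

outcome vector order: (T0.a,T0.b,T1.a)
|SC outcomes| = 9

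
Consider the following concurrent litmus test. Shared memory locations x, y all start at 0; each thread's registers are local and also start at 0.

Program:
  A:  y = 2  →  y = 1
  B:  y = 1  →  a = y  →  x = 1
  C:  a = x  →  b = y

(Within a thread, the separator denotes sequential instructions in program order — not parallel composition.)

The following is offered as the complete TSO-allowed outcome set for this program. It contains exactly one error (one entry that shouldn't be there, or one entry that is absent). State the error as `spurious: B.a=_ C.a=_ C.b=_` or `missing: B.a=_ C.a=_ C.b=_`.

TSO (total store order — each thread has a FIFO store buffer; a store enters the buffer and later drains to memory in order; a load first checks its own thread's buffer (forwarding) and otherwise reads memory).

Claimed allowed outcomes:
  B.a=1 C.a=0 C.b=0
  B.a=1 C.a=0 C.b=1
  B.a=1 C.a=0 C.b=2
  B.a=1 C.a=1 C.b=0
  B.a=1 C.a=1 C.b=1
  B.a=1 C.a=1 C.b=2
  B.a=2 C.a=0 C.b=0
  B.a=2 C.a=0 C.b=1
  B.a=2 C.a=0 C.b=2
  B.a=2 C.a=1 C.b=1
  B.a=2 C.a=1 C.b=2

spurious: B.a=1 C.a=1 C.b=0

outcome vector order: (B.a,C.a,C.b)
TSO: 10 outcomes — {<1 0 0>; <1 0 1>; <1 0 2>; <1 1 1>; <1 1 2>; <2 0 0>; <2 0 1>; <2 0 2>; <2 1 1>; <2 1 2>}
claimed∖TSO = {<1 1 0>}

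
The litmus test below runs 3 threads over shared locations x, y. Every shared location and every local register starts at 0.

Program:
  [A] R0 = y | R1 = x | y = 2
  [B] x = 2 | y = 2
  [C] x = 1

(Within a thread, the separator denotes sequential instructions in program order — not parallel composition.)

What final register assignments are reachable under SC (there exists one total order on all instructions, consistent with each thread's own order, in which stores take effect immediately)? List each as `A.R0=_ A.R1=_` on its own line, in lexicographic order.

outcome vector order: (A.R0,A.R1)
|SC outcomes| = 5

A.R0=0 A.R1=0
A.R0=0 A.R1=1
A.R0=0 A.R1=2
A.R0=2 A.R1=1
A.R0=2 A.R1=2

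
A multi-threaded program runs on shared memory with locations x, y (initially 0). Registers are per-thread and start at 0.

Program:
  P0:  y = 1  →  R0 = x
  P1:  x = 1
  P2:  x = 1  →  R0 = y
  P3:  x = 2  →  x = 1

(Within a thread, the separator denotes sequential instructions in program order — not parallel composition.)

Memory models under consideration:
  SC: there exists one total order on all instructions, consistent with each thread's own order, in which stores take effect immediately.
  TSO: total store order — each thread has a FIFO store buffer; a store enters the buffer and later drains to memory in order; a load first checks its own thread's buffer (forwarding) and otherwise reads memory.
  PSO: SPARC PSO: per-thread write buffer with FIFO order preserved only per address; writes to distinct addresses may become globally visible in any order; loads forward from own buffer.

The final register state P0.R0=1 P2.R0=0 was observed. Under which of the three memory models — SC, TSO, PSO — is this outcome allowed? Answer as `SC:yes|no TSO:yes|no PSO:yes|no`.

SC:yes TSO:yes PSO:yes

outcome vector order: (P0.R0,P2.R0)
SC: 5 outcomes — {(0,1); (1,0); (1,1); (2,0); (2,1)}
TSO: 6 outcomes — {(0,0); (0,1); (1,0); (1,1); (2,0); (2,1)}
PSO: 6 outcomes — {(0,0); (0,1); (1,0); (1,1); (2,0); (2,1)}
target (1,0) ∈ {SC,TSO,PSO}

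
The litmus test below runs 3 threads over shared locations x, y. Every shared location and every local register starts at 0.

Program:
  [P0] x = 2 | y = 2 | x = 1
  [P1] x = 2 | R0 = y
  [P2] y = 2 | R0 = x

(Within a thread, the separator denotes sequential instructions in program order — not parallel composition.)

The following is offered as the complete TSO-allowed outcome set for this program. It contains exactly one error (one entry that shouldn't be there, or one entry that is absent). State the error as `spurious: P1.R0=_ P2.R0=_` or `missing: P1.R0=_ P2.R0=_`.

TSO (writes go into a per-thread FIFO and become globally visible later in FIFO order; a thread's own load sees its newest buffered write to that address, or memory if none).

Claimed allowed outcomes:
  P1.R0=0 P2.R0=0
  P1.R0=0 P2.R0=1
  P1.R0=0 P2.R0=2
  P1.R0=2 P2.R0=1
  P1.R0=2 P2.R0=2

outcome vector order: (P1.R0,P2.R0)
TSO: 6 outcomes — {<0 0>; <0 1>; <0 2>; <2 0>; <2 1>; <2 2>}
TSO∖claimed = {<2 0>}

missing: P1.R0=2 P2.R0=0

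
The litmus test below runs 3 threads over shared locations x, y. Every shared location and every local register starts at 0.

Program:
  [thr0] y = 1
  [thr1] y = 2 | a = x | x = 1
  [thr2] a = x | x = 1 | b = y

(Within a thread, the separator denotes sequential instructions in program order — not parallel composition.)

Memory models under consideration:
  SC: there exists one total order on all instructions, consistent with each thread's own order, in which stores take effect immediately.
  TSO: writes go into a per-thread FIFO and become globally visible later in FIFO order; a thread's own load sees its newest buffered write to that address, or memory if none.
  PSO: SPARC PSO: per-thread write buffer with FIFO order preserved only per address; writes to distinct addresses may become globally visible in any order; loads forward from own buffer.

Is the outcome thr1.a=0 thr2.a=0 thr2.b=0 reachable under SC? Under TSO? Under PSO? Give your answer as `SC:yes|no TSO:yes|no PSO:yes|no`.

SC:no TSO:yes PSO:yes

outcome vector order: (thr1.a,thr2.a,thr2.b)
under SC → 0/0/1, 0/0/2, 0/1/1, 0/1/2, 1/0/0, 1/0/1, 1/0/2
under TSO → 0/0/0, 0/0/1, 0/0/2, 0/1/1, 0/1/2, 1/0/0, 1/0/1, 1/0/2
under PSO → 0/0/0, 0/0/1, 0/0/2, 0/1/0, 0/1/1, 0/1/2, 1/0/0, 1/0/1, 1/0/2
target 0/0/0 ∈ {TSO,PSO}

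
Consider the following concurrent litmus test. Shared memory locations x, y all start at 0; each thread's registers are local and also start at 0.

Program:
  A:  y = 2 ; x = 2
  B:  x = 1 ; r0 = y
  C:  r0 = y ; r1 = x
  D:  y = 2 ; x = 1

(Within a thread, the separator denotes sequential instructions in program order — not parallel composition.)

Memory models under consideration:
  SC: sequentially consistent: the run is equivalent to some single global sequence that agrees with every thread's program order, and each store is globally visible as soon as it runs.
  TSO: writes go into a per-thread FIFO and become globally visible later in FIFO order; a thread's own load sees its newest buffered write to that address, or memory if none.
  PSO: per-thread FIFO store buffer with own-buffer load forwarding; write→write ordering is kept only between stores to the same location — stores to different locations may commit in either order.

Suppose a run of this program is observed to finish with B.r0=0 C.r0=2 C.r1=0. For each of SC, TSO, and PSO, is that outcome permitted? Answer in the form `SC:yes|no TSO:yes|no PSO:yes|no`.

outcome vector order: (B.r0,C.r0,C.r1)
SC: 11 outcomes — {0/0/0, 0/0/1, 0/0/2, 0/2/1, 0/2/2, 2/0/0, 2/0/1, 2/0/2, 2/2/0, 2/2/1, 2/2/2}
TSO: 12 outcomes — {0/0/0, 0/0/1, 0/0/2, 0/2/0, 0/2/1, 0/2/2, 2/0/0, 2/0/1, 2/0/2, 2/2/0, 2/2/1, 2/2/2}
PSO: 12 outcomes — {0/0/0, 0/0/1, 0/0/2, 0/2/0, 0/2/1, 0/2/2, 2/0/0, 2/0/1, 2/0/2, 2/2/0, 2/2/1, 2/2/2}
target 0/2/0 ∈ {TSO,PSO}

SC:no TSO:yes PSO:yes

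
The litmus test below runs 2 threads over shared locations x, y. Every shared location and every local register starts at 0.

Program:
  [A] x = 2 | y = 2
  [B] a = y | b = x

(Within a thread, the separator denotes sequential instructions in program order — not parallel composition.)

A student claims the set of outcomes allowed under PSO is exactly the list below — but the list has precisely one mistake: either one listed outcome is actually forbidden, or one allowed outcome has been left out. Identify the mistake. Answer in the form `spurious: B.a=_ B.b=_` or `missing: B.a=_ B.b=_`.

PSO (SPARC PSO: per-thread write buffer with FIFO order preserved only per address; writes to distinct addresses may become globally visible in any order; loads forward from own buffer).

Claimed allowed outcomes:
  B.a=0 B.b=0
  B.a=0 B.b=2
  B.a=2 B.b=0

outcome vector order: (B.a,B.b)
PSO: 4 outcomes — {(0,0); (0,2); (2,0); (2,2)}
PSO∖claimed = {(2,2)}

missing: B.a=2 B.b=2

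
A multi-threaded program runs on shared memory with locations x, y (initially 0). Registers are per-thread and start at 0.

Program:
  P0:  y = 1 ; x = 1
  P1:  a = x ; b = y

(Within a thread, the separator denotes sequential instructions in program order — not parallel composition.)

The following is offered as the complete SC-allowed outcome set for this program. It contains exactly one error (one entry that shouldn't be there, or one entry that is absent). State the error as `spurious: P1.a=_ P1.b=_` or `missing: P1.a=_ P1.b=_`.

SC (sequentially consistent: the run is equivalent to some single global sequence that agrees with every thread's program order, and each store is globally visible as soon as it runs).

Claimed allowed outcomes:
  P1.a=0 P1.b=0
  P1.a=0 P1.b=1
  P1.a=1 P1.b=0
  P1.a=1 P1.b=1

spurious: P1.a=1 P1.b=0

outcome vector order: (P1.a,P1.b)
under SC → (0,0); (0,1); (1,1)
claimed∖SC = {(1,0)}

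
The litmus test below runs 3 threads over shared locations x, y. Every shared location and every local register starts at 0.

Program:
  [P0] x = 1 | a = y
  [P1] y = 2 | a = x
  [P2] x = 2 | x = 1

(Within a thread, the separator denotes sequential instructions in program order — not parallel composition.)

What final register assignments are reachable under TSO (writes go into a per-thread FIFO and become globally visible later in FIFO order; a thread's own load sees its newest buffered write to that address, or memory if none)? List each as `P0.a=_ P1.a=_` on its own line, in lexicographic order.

P0.a=0 P1.a=0
P0.a=0 P1.a=1
P0.a=0 P1.a=2
P0.a=2 P1.a=0
P0.a=2 P1.a=1
P0.a=2 P1.a=2

outcome vector order: (P0.a,P1.a)
|TSO outcomes| = 6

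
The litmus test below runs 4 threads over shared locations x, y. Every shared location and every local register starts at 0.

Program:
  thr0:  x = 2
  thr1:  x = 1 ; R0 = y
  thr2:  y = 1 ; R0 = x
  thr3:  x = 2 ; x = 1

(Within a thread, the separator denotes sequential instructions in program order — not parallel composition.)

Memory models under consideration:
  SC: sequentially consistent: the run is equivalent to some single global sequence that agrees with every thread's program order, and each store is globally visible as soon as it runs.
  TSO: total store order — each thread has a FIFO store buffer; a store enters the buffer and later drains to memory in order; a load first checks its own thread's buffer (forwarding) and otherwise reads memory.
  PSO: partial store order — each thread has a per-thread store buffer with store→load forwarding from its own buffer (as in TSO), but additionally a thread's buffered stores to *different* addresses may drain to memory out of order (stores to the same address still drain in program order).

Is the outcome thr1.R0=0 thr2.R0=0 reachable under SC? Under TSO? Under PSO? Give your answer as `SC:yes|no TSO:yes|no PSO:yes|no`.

outcome vector order: (thr1.R0,thr2.R0)
SC (5): 0/1, 0/2, 1/0, 1/1, 1/2
TSO (6): 0/0, 0/1, 0/2, 1/0, 1/1, 1/2
PSO (6): 0/0, 0/1, 0/2, 1/0, 1/1, 1/2
target 0/0 ∈ {TSO,PSO}

SC:no TSO:yes PSO:yes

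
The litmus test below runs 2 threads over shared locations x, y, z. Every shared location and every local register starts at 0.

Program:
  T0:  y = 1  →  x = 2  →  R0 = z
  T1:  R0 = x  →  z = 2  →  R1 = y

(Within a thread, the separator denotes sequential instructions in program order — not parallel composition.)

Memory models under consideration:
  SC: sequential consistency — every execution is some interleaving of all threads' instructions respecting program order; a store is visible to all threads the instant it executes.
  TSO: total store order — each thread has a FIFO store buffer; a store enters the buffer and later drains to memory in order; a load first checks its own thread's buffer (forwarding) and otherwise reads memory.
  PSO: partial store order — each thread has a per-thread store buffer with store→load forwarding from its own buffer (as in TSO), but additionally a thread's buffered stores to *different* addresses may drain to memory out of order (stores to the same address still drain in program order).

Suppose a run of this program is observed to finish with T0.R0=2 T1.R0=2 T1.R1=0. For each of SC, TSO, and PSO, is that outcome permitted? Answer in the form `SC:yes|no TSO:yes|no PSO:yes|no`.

outcome vector order: (T0.R0,T1.R0,T1.R1)
SC (5): (0,0,1) (0,2,1) (2,0,0) (2,0,1) (2,2,1)
TSO (6): (0,0,0) (0,0,1) (0,2,1) (2,0,0) (2,0,1) (2,2,1)
PSO (8): (0,0,0) (0,0,1) (0,2,0) (0,2,1) (2,0,0) (2,0,1) (2,2,0) (2,2,1)
target (2,2,0) ∈ {PSO}

SC:no TSO:no PSO:yes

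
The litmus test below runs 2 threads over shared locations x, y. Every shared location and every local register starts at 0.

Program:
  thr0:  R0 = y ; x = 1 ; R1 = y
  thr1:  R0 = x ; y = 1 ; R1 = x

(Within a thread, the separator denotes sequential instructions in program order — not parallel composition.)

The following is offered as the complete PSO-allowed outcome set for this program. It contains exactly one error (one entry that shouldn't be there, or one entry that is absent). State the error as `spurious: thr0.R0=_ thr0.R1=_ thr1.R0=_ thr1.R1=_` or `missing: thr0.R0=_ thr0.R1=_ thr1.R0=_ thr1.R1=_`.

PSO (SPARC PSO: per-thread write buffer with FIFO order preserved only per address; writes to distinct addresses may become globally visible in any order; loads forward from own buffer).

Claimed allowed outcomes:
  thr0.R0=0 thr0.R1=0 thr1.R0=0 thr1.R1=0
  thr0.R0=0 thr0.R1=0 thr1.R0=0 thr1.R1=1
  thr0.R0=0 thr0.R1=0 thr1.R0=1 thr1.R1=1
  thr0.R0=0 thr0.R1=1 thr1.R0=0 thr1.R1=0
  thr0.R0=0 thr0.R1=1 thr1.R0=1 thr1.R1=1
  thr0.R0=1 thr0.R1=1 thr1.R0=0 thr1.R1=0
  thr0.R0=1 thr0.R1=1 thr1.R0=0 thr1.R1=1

missing: thr0.R0=0 thr0.R1=1 thr1.R0=0 thr1.R1=1

outcome vector order: (thr0.R0,thr0.R1,thr1.R0,thr1.R1)
PSO (8): 0/0/0/0; 0/0/0/1; 0/0/1/1; 0/1/0/0; 0/1/0/1; 0/1/1/1; 1/1/0/0; 1/1/0/1
PSO∖claimed = {0/1/0/1}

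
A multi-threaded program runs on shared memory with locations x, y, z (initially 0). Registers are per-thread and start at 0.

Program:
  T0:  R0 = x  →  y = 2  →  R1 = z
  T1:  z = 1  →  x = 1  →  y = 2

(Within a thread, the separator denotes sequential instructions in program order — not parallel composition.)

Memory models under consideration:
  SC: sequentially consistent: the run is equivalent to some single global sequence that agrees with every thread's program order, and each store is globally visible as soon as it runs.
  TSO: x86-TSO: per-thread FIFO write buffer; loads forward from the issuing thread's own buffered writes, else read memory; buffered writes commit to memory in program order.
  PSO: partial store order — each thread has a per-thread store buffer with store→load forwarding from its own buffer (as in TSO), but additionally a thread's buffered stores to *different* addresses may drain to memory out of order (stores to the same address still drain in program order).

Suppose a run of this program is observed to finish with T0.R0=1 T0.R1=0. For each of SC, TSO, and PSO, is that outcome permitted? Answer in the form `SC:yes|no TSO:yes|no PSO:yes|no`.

SC:no TSO:no PSO:yes

outcome vector order: (T0.R0,T0.R1)
SC: 3 outcomes — {0/0 0/1 1/1}
TSO: 3 outcomes — {0/0 0/1 1/1}
PSO: 4 outcomes — {0/0 0/1 1/0 1/1}
target 1/0 ∈ {PSO}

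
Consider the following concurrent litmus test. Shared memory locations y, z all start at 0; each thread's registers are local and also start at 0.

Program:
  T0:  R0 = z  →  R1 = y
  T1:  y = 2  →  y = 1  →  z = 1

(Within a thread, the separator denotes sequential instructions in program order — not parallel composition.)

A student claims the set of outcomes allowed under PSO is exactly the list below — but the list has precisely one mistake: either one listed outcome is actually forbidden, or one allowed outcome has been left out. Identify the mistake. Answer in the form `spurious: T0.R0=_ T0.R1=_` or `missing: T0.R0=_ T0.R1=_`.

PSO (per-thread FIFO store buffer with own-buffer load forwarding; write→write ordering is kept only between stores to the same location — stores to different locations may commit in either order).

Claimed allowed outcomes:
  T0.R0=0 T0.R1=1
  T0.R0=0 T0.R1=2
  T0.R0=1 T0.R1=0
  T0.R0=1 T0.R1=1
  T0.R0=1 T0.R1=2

missing: T0.R0=0 T0.R1=0

outcome vector order: (T0.R0,T0.R1)
under PSO → 0/0 0/1 0/2 1/0 1/1 1/2
PSO∖claimed = {0/0}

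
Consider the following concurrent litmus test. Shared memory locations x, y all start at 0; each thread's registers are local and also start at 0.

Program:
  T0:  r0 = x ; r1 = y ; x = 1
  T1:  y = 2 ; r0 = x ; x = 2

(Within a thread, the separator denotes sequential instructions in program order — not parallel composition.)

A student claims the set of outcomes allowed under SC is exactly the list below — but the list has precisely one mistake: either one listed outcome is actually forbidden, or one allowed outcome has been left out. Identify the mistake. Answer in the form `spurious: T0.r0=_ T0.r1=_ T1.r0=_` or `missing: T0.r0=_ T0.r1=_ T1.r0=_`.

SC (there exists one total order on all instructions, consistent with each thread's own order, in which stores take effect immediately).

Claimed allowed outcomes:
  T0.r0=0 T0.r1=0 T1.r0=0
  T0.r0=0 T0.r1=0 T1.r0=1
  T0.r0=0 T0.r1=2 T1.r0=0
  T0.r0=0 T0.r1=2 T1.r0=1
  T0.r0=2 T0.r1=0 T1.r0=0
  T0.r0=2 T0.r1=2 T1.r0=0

spurious: T0.r0=2 T0.r1=0 T1.r0=0

outcome vector order: (T0.r0,T0.r1,T1.r0)
under SC → (0,0,0); (0,0,1); (0,2,0); (0,2,1); (2,2,0)
claimed∖SC = {(2,0,0)}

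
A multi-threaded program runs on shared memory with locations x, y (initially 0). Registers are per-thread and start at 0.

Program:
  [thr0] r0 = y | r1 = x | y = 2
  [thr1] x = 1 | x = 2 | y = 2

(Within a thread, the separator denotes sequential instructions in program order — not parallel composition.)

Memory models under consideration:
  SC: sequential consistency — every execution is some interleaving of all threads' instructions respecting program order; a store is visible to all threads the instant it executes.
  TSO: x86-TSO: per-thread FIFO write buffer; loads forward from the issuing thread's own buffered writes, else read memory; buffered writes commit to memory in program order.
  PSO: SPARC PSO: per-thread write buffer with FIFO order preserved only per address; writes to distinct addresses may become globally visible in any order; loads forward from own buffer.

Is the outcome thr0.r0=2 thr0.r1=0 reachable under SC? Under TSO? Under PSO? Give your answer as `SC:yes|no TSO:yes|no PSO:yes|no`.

outcome vector order: (thr0.r0,thr0.r1)
SC (4): 00 01 02 22
TSO (4): 00 01 02 22
PSO (6): 00 01 02 20 21 22
target 20 ∈ {PSO}

SC:no TSO:no PSO:yes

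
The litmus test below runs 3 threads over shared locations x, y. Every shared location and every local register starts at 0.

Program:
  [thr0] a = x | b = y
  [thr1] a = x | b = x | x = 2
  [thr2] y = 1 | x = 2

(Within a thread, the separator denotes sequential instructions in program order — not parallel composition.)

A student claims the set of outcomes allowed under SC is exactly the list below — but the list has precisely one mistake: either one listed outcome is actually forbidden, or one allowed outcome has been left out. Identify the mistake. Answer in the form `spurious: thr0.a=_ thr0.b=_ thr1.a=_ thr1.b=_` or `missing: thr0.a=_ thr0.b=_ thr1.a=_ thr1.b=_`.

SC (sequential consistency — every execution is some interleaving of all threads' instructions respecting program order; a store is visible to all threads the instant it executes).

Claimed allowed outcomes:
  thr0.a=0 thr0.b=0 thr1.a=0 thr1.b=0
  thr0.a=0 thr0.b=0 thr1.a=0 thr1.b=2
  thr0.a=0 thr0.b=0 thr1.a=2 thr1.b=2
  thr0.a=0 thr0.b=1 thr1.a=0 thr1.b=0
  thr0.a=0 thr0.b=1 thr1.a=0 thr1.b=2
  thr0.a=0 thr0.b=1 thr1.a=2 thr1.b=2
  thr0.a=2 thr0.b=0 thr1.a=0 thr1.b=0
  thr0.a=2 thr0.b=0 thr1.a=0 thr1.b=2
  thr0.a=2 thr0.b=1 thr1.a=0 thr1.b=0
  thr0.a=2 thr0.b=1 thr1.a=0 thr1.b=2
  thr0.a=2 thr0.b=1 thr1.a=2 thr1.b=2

spurious: thr0.a=2 thr0.b=0 thr1.a=0 thr1.b=2

outcome vector order: (thr0.a,thr0.b,thr1.a,thr1.b)
under SC → <0 0 0 0> <0 0 0 2> <0 0 2 2> <0 1 0 0> <0 1 0 2> <0 1 2 2> <2 0 0 0> <2 1 0 0> <2 1 0 2> <2 1 2 2>
claimed∖SC = {<2 0 0 2>}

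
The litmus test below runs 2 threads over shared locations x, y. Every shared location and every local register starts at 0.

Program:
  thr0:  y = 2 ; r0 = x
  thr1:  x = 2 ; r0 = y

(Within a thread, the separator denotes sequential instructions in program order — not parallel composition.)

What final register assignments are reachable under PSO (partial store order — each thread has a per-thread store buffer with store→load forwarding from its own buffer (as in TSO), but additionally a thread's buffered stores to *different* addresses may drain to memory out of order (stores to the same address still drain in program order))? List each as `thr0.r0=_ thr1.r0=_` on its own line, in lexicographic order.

thr0.r0=0 thr1.r0=0
thr0.r0=0 thr1.r0=2
thr0.r0=2 thr1.r0=0
thr0.r0=2 thr1.r0=2

outcome vector order: (thr0.r0,thr1.r0)
|PSO outcomes| = 4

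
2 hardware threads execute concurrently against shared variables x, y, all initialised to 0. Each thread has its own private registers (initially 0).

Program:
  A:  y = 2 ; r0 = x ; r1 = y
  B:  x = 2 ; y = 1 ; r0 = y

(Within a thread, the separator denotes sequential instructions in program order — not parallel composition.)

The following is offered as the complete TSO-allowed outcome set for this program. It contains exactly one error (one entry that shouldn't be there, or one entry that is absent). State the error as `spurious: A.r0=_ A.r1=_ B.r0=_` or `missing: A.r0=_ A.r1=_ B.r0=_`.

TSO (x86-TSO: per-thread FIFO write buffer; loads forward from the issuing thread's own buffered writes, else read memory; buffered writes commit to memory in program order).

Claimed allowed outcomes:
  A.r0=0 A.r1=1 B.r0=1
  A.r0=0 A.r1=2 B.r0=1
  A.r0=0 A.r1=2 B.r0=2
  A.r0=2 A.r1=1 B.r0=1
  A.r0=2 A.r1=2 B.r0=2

outcome vector order: (A.r0,A.r1,B.r0)
[TSO] allowed = {011, 021, 022, 211, 221, 222}
TSO∖claimed = {221}

missing: A.r0=2 A.r1=2 B.r0=1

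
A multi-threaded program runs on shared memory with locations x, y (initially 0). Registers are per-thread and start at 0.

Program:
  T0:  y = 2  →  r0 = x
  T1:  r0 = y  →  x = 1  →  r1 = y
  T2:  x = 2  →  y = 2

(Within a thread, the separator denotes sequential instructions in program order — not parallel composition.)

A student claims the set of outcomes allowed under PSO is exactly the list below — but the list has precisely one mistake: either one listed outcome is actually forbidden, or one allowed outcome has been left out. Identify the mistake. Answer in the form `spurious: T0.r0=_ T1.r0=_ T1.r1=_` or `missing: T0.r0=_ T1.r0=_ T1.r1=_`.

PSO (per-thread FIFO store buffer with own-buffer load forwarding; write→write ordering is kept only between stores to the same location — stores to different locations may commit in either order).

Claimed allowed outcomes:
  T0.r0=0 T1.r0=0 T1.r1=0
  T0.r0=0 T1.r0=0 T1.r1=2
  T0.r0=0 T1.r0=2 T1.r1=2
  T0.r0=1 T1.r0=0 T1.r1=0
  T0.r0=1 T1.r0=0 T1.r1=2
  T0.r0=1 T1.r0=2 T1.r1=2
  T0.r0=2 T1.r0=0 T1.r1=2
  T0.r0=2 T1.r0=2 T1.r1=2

outcome vector order: (T0.r0,T1.r0,T1.r1)
PSO: 9 outcomes — {(0,0,0); (0,0,2); (0,2,2); (1,0,0); (1,0,2); (1,2,2); (2,0,0); (2,0,2); (2,2,2)}
PSO∖claimed = {(2,0,0)}

missing: T0.r0=2 T1.r0=0 T1.r1=0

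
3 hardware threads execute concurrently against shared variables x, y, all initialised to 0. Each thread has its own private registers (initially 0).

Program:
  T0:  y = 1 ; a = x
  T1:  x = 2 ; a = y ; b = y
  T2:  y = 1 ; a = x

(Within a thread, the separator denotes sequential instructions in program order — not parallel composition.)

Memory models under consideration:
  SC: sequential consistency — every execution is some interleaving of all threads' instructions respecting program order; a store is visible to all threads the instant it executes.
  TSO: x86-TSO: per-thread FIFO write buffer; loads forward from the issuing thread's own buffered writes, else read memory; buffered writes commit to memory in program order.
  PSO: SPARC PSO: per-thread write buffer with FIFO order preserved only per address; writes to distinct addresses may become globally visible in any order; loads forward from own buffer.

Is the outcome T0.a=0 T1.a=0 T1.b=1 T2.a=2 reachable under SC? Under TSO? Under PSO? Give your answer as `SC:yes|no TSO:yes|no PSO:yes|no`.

outcome vector order: (T0.a,T1.a,T1.b,T2.a)
SC: 6 outcomes — {0/1/1/0; 0/1/1/2; 2/0/0/2; 2/0/1/2; 2/1/1/0; 2/1/1/2}
TSO: 12 outcomes — {0/0/0/0; 0/0/0/2; 0/0/1/0; 0/0/1/2; 0/1/1/0; 0/1/1/2; 2/0/0/0; 2/0/0/2; 2/0/1/0; 2/0/1/2; 2/1/1/0; 2/1/1/2}
PSO: 12 outcomes — {0/0/0/0; 0/0/0/2; 0/0/1/0; 0/0/1/2; 0/1/1/0; 0/1/1/2; 2/0/0/0; 2/0/0/2; 2/0/1/0; 2/0/1/2; 2/1/1/0; 2/1/1/2}
target 0/0/1/2 ∈ {TSO,PSO}

SC:no TSO:yes PSO:yes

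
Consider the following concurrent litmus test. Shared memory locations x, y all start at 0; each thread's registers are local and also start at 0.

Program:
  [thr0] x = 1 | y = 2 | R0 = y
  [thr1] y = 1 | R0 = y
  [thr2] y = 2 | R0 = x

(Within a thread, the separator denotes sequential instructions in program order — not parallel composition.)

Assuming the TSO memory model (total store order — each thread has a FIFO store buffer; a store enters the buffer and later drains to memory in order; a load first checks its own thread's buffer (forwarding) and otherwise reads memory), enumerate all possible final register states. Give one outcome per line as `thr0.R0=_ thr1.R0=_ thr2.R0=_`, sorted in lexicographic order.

outcome vector order: (thr0.R0,thr1.R0,thr2.R0)
|TSO outcomes| = 8

thr0.R0=1 thr1.R0=1 thr2.R0=0
thr0.R0=1 thr1.R0=1 thr2.R0=1
thr0.R0=1 thr1.R0=2 thr2.R0=0
thr0.R0=1 thr1.R0=2 thr2.R0=1
thr0.R0=2 thr1.R0=1 thr2.R0=0
thr0.R0=2 thr1.R0=1 thr2.R0=1
thr0.R0=2 thr1.R0=2 thr2.R0=0
thr0.R0=2 thr1.R0=2 thr2.R0=1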